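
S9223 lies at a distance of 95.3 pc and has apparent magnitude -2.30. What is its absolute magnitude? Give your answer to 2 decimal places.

-7.20

M = m − 5 log₁₀(d/10 pc) = -2.30 − 5 log₁₀(95.3/10)
  = -2.30 − 5 × 0.979 = -2.30 − 4.90 = -7.20.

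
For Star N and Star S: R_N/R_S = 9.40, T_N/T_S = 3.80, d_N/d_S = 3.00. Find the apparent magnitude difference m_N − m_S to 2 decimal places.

L_N/L_S = (9.40)²(3.80)⁴ = 1.842×10^4.
F_N/F_S = (L_N/L_S)/(d_N/d_S)² = 1.842×10^4/9.000 = 2047.
m_N − m_S = −2.5 log₁₀(2047) = -8.28.

-8.28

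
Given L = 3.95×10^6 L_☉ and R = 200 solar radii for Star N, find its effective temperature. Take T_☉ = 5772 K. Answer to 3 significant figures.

1.82×10^4 K

T/T_☉ = (L/L_☉)^(1/4) / (R/R_☉)^(1/2)
T = 5772 × (3.95×10^6)^(1/4) / √(200) = 5772 × 44.58 / 14.14 = 1.820×10^4 K.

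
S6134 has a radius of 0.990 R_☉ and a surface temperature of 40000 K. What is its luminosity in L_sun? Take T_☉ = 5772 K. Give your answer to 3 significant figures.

2.26×10^3 L_sun

L/L_☉ = (R/R_☉)² (T/T_☉)⁴ = (0.990)² × (40000/5772)⁴
       = 0.9801 × (6.930)⁴ = 0.9801 × 2306 = 2261.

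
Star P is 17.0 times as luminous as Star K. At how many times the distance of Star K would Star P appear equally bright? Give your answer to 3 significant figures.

4.12

Equal flux requires L_P/d_P² = L_K/d_K², so d_P/d_K = √(L_P/L_K)
= √(17.0) = 4.123.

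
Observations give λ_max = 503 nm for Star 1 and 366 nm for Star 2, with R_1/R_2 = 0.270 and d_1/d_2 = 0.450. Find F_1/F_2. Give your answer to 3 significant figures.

Wien's law: T_1/T_2 = λ_2/λ_1 = 366/503 = 0.7276.
L_1/L_2 = (R_1/R_2)²(T_1/T_2)⁴ = (0.270)²(0.7276)⁴ = 0.02044.
F_1/F_2 = (L_1/L_2)/(d_1/d_2)² = 0.02044/(0.450)² = 0.1009.

0.101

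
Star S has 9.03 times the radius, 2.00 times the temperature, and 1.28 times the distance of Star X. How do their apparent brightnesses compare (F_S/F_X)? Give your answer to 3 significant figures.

796

L_S/L_X = (R_S/R_X)²(T_S/T_X)⁴ = (9.03)² × (2.00)⁴ = 1305.
F_S/F_X = (L_S/L_X)/(d_S/d_X)² = 1305 / (1.28)² = 796.3.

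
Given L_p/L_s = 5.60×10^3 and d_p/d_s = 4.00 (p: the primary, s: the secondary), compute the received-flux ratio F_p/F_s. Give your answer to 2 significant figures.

F = L/(4πd²), so F_p/F_s = (L_p/L_s) / (d_p/d_s)²
= 5.60×10^3 / (4.00)² = 5.60×10^3 / 16.00 = 350.0.

3.5×10^2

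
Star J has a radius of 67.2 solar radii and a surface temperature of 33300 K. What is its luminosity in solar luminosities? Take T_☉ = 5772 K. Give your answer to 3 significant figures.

5.00×10^6 solar luminosities

L/L_☉ = (R/R_☉)² (T/T_☉)⁴ = (67.2)² × (33300/5772)⁴
       = 4516 × (5.769)⁴ = 4516 × 1108 = 5.003×10^6.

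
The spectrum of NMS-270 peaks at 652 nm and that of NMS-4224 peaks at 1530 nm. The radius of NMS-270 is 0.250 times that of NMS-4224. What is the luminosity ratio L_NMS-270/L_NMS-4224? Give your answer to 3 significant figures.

1.90

Wien's law gives T ∝ 1/λ_max, so T_NMS-270/T_NMS-4224 = λ_NMS-4224/λ_NMS-270 = 1530/652 = 2.347.
Then L ∝ R²T⁴ gives L_NMS-270/L_NMS-4224 = (0.250)² × (2.347)⁴ = 0.06250 × 30.32 = 1.895.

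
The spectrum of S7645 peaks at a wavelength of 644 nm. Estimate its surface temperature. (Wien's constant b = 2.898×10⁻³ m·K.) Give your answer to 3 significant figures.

4.50×10^3 K

T = b/λ_max = 2.898×10⁻³ / (644×10⁻⁹) = 4500 K.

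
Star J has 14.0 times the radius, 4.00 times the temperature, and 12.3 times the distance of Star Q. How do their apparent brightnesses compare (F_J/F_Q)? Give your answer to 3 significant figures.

L_J/L_Q = (R_J/R_Q)²(T_J/T_Q)⁴ = (14.0)² × (4.00)⁴ = 5.018×10^4.
F_J/F_Q = (L_J/L_Q)/(d_J/d_Q)² = 5.018×10^4 / (12.3)² = 331.7.

332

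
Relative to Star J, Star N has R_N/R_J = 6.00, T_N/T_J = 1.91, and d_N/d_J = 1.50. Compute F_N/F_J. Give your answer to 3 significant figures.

213

L_N/L_J = (R_N/R_J)²(T_N/T_J)⁴ = (6.00)² × (1.91)⁴ = 479.1.
F_N/F_J = (L_N/L_J)/(d_N/d_J)² = 479.1 / (1.50)² = 212.9.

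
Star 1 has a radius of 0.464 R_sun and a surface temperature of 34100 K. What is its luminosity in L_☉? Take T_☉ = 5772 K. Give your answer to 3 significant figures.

L/L_☉ = (R/R_☉)² (T/T_☉)⁴ = (0.464)² × (34100/5772)⁴
       = 0.2153 × (5.908)⁴ = 0.2153 × 1218 = 262.3.

262 L_☉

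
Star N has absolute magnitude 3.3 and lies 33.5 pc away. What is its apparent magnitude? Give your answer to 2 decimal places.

m = M + 5 log₁₀(d/10 pc) = 3.3 + 5 log₁₀(33.5/10)
  = 3.3 + 5 × 0.525 = 3.3 + 2.63 = 5.93.

5.93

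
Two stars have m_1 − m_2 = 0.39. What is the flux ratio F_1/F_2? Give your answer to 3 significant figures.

F_1/F_2 = 10^(−(m_1 − m_2)/2.5) = 10^(-0.39/2.5) = 10^-0.156 = 0.6982.

0.698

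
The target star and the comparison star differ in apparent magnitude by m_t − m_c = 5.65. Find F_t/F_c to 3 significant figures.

0.00550

F_t/F_c = 10^(−(m_t − m_c)/2.5) = 10^(-5.65/2.5) = 10^-2.260 = 0.005495.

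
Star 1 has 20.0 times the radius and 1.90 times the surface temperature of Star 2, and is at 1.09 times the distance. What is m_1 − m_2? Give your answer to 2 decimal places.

-9.11

L_1/L_2 = (20.0)²(1.90)⁴ = 5213.
F_1/F_2 = (L_1/L_2)/(d_1/d_2)² = 5213/1.188 = 4388.
m_1 − m_2 = −2.5 log₁₀(4388) = -9.11.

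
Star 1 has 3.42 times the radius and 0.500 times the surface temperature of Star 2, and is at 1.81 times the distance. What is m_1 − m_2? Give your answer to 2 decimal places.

1.63

L_1/L_2 = (3.42)²(0.500)⁴ = 0.7310.
F_1/F_2 = (L_1/L_2)/(d_1/d_2)² = 0.7310/3.276 = 0.2231.
m_1 − m_2 = −2.5 log₁₀(0.2231) = 1.63.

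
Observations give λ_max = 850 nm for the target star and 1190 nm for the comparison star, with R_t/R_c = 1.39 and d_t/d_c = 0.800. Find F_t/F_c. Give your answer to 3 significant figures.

Wien's law: T_t/T_c = λ_c/λ_t = 1190/850 = 1.400.
L_t/L_c = (R_t/R_c)²(T_t/T_c)⁴ = (1.39)²(1.400)⁴ = 7.422.
F_t/F_c = (L_t/L_c)/(d_t/d_c)² = 7.422/(0.800)² = 11.60.

11.6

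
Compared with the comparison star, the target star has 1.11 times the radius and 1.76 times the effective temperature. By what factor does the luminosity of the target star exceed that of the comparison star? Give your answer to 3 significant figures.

11.8

From the Stefan–Boltzmann law, L ∝ R²T⁴, so
L_t/L_c = (R_t/R_c)² (T_t/T_c)⁴ = (1.11)² × (1.76)⁴ = 1.232 × 9.595 = 11.82.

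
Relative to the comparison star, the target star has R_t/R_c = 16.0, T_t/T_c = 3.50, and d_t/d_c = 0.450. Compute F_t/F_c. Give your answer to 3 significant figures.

L_t/L_c = (R_t/R_c)²(T_t/T_c)⁴ = (16.0)² × (3.50)⁴ = 3.842×10^4.
F_t/F_c = (L_t/L_c)/(d_t/d_c)² = 3.842×10^4 / (0.450)² = 1.897×10^5.

1.90×10^5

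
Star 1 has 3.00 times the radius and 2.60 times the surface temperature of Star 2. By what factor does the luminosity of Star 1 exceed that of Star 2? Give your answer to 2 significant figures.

From the Stefan–Boltzmann law, L ∝ R²T⁴, so
L_1/L_2 = (R_1/R_2)² (T_1/T_2)⁴ = (3.00)² × (2.60)⁴ = 9.000 × 45.70 = 411.3.

4.1×10^2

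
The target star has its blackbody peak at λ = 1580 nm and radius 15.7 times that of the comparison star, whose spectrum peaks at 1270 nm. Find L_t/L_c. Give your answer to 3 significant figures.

103

Wien's law gives T ∝ 1/λ_max, so T_t/T_c = λ_c/λ_t = 1270/1580 = 0.8038.
Then L ∝ R²T⁴ gives L_t/L_c = (15.7)² × (0.8038)⁴ = 246.5 × 0.4174 = 102.9.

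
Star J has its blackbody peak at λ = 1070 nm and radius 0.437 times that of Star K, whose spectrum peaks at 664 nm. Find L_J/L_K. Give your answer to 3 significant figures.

Wien's law gives T ∝ 1/λ_max, so T_J/T_K = λ_K/λ_J = 664/1070 = 0.6206.
Then L ∝ R²T⁴ gives L_J/L_K = (0.437)² × (0.6206)⁴ = 0.1910 × 0.1483 = 0.02832.

0.0283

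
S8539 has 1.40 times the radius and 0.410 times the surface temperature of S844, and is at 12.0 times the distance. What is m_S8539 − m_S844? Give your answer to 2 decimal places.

L_S8539/L_S844 = (1.40)²(0.410)⁴ = 0.05538.
F_S8539/F_S844 = (L_S8539/L_S844)/(d_S8539/d_S844)² = 0.05538/144.0 = 3.846×10^-4.
m_S8539 − m_S844 = −2.5 log₁₀(3.846×10^-4) = 8.54.

8.54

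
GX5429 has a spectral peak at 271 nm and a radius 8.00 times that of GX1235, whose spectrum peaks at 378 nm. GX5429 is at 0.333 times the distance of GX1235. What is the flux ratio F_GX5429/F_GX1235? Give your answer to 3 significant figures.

2.18×10^3

Wien's law: T_GX5429/T_GX1235 = λ_GX1235/λ_GX5429 = 378/271 = 1.395.
L_GX5429/L_GX1235 = (R_GX5429/R_GX1235)²(T_GX5429/T_GX1235)⁴ = (8.00)²(1.395)⁴ = 242.3.
F_GX5429/F_GX1235 = (L_GX5429/L_GX1235)/(d_GX5429/d_GX1235)² = 242.3/(0.333)² = 2185.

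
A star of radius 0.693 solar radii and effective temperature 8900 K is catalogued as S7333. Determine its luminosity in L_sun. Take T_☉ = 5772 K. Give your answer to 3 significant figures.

L/L_☉ = (R/R_☉)² (T/T_☉)⁴ = (0.693)² × (8900/5772)⁴
       = 0.4802 × (1.542)⁴ = 0.4802 × 5.653 = 2.715.

2.71 L_sun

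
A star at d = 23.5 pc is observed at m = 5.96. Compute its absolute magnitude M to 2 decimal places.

M = m − 5 log₁₀(d/10 pc) = 5.96 − 5 log₁₀(23.5/10)
  = 5.96 − 5 × 0.371 = 5.96 − 1.86 = 4.10.

4.10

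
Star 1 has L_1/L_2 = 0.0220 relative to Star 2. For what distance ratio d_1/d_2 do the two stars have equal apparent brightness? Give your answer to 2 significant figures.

Equal flux requires L_1/d_1² = L_2/d_2², so d_1/d_2 = √(L_1/L_2)
= √(0.0220) = 0.1483.

0.15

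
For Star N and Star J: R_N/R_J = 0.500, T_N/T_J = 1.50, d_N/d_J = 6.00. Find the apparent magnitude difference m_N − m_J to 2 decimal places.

3.63

L_N/L_J = (0.500)²(1.50)⁴ = 1.266.
F_N/F_J = (L_N/L_J)/(d_N/d_J)² = 1.266/36.00 = 0.03516.
m_N − m_J = −2.5 log₁₀(0.03516) = 3.63.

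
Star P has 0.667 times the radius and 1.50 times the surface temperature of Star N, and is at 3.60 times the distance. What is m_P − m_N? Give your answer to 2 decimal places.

L_P/L_N = (0.667)²(1.50)⁴ = 2.252.
F_P/F_N = (L_P/L_N)/(d_P/d_N)² = 2.252/12.96 = 0.1738.
m_P − m_N = −2.5 log₁₀(0.1738) = 1.90.

1.90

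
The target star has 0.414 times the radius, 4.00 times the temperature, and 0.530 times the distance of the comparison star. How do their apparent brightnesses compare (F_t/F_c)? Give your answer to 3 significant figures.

156

L_t/L_c = (R_t/R_c)²(T_t/T_c)⁴ = (0.414)² × (4.00)⁴ = 43.88.
F_t/F_c = (L_t/L_c)/(d_t/d_c)² = 43.88 / (0.530)² = 156.2.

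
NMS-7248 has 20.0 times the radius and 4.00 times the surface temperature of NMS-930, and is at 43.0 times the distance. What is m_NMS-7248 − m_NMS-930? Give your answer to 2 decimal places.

L_NMS-7248/L_NMS-930 = (20.0)²(4.00)⁴ = 1.024×10^5.
F_NMS-7248/F_NMS-930 = (L_NMS-7248/L_NMS-930)/(d_NMS-7248/d_NMS-930)² = 1.024×10^5/1849 = 55.38.
m_NMS-7248 − m_NMS-930 = −2.5 log₁₀(55.38) = -4.36.

-4.36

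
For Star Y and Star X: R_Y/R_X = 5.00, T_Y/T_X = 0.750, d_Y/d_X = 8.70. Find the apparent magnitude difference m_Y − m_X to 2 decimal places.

2.45

L_Y/L_X = (5.00)²(0.750)⁴ = 7.910.
F_Y/F_X = (L_Y/L_X)/(d_Y/d_X)² = 7.910/75.69 = 0.1045.
m_Y − m_X = −2.5 log₁₀(0.1045) = 2.45.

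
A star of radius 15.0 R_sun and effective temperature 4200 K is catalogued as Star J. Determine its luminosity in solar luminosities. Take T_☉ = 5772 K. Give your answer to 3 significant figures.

63.1 solar luminosities

L/L_☉ = (R/R_☉)² (T/T_☉)⁴ = (15.0)² × (4200/5772)⁴
       = 225.0 × (0.7277)⁴ = 225.0 × 0.2803 = 63.08.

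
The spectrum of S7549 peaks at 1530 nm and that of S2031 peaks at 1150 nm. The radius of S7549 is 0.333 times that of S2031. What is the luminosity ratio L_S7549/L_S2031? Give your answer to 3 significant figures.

Wien's law gives T ∝ 1/λ_max, so T_S7549/T_S2031 = λ_S2031/λ_S7549 = 1150/1530 = 0.7516.
Then L ∝ R²T⁴ gives L_S7549/L_S2031 = (0.333)² × (0.7516)⁴ = 0.1109 × 0.3192 = 0.03539.

0.0354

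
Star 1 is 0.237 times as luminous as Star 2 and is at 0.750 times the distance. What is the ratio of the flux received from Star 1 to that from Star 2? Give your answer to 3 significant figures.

F = L/(4πd²), so F_1/F_2 = (L_1/L_2) / (d_1/d_2)²
= 0.237 / (0.750)² = 0.237 / 0.5625 = 0.4213.

0.421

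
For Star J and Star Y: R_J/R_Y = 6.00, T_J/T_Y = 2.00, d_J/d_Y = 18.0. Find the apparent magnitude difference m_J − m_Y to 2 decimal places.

-0.62

L_J/L_Y = (6.00)²(2.00)⁴ = 576.0.
F_J/F_Y = (L_J/L_Y)/(d_J/d_Y)² = 576.0/324.0 = 1.778.
m_J − m_Y = −2.5 log₁₀(1.778) = -0.62.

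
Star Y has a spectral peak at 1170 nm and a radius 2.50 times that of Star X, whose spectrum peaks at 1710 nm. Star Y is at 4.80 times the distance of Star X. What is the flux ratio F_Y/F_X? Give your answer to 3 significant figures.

1.24

Wien's law: T_Y/T_X = λ_X/λ_Y = 1710/1170 = 1.462.
L_Y/L_X = (R_Y/R_X)²(T_Y/T_X)⁴ = (2.50)²(1.462)⁴ = 28.52.
F_Y/F_X = (L_Y/L_X)/(d_Y/d_X)² = 28.52/(4.80)² = 1.238.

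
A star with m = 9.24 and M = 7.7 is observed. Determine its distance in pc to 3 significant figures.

m − M = 5 log₁₀(d/10 pc)
9.24 − (7.7) = 1.54 = 5 log₁₀(d/10)
d = 10 × 10^(1.54/5) = 10 × 10^0.308 = 20.32 pc.

20.3 pc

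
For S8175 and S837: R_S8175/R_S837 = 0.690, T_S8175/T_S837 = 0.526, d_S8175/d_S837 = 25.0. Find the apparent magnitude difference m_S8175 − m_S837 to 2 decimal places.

L_S8175/L_S837 = (0.690)²(0.526)⁴ = 0.03645.
F_S8175/F_S837 = (L_S8175/L_S837)/(d_S8175/d_S837)² = 0.03645/625.0 = 5.831×10^-5.
m_S8175 − m_S837 = −2.5 log₁₀(5.831×10^-5) = 10.59.

10.59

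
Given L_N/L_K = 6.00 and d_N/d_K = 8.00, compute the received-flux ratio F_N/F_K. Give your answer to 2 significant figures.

0.094

F = L/(4πd²), so F_N/F_K = (L_N/L_K) / (d_N/d_K)²
= 6.00 / (8.00)² = 6.00 / 64.00 = 0.09375.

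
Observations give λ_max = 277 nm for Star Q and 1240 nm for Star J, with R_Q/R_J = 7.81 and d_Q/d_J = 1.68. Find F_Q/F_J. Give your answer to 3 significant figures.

Wien's law: T_Q/T_J = λ_J/λ_Q = 1240/277 = 4.477.
L_Q/L_J = (R_Q/R_J)²(T_Q/T_J)⁴ = (7.81)²(4.477)⁴ = 2.449×10^4.
F_Q/F_J = (L_Q/L_J)/(d_Q/d_J)² = 2.449×10^4/(1.68)² = 8679.

8.68×10^3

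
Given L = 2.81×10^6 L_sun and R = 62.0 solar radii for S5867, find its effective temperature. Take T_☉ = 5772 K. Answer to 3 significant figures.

3.00×10^4 K

T/T_☉ = (L/L_☉)^(1/4) / (R/R_☉)^(1/2)
T = 5772 × (2.81×10^6)^(1/4) / √(62.0) = 5772 × 40.94 / 7.874 = 3.001×10^4 K.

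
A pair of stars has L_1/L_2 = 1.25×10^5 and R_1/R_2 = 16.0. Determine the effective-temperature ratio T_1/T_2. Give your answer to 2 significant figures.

4.7

L ∝ R²T⁴ gives T ∝ (L/R²)^(1/4), so
T_1/T_2 = (1.25×10^5 / 16.0²)^(1/4) = (488.3)^(1/4) = 4.701.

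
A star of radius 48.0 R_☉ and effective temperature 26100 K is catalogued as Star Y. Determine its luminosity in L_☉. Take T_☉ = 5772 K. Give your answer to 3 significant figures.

9.63×10^5 L_☉

L/L_☉ = (R/R_☉)² (T/T_☉)⁴ = (48.0)² × (26100/5772)⁴
       = 2304 × (4.522)⁴ = 2304 × 418.1 = 9.633×10^5.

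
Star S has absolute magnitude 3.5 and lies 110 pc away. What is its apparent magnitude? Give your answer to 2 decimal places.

8.71

m = M + 5 log₁₀(d/10 pc) = 3.5 + 5 log₁₀(110/10)
  = 3.5 + 5 × 1.041 = 3.5 + 5.21 = 8.71.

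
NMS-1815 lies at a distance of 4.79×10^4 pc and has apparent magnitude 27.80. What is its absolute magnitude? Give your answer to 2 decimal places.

9.40

M = m − 5 log₁₀(d/10 pc) = 27.80 − 5 log₁₀(4.79×10^4/10)
  = 27.80 − 5 × 3.680 = 27.80 − 18.40 = 9.40.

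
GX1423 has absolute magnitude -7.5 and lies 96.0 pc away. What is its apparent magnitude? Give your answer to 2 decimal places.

-2.59

m = M + 5 log₁₀(d/10 pc) = -7.5 + 5 log₁₀(96.0/10)
  = -7.5 + 5 × 0.982 = -7.5 + 4.91 = -2.59.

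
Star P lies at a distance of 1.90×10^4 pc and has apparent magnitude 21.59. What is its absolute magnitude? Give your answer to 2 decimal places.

M = m − 5 log₁₀(d/10 pc) = 21.59 − 5 log₁₀(1.90×10^4/10)
  = 21.59 − 5 × 3.279 = 21.59 − 16.39 = 5.20.

5.20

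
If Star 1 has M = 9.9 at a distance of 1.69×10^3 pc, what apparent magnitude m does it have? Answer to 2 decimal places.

m = M + 5 log₁₀(d/10 pc) = 9.9 + 5 log₁₀(1.69×10^3/10)
  = 9.9 + 5 × 2.228 = 9.9 + 11.14 = 21.04.

21.04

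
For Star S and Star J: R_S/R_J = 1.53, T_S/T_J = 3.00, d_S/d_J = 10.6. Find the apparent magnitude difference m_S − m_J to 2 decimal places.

L_S/L_J = (1.53)²(3.00)⁴ = 189.6.
F_S/F_J = (L_S/L_J)/(d_S/d_J)² = 189.6/112.4 = 1.688.
m_S − m_J = −2.5 log₁₀(1.688) = -0.57.

-0.57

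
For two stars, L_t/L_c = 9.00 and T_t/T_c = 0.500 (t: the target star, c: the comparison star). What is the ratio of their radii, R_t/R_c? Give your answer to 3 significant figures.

L ∝ R²T⁴ gives R ∝ √L / T², so
R_t/R_c = √(9.00) / (0.500)² = 3.000 / 0.2500 = 12.00.

12.0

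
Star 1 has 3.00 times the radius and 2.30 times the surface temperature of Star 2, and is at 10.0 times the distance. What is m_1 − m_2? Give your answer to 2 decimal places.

L_1/L_2 = (3.00)²(2.30)⁴ = 251.9.
F_1/F_2 = (L_1/L_2)/(d_1/d_2)² = 251.9/100.0 = 2.519.
m_1 − m_2 = −2.5 log₁₀(2.519) = -1.00.

-1.00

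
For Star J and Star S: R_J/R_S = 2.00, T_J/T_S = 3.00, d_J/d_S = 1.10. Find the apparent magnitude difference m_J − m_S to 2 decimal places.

L_J/L_S = (2.00)²(3.00)⁴ = 324.0.
F_J/F_S = (L_J/L_S)/(d_J/d_S)² = 324.0/1.210 = 267.8.
m_J − m_S = −2.5 log₁₀(267.8) = -6.07.

-6.07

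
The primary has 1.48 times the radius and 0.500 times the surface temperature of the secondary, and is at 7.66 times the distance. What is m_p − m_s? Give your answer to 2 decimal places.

L_p/L_s = (1.48)²(0.500)⁴ = 0.1369.
F_p/F_s = (L_p/L_s)/(d_p/d_s)² = 0.1369/58.68 = 0.002333.
m_p − m_s = −2.5 log₁₀(0.002333) = 6.58.

6.58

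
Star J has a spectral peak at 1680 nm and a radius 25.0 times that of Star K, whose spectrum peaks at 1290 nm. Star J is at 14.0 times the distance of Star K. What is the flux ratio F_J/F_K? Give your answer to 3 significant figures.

Wien's law: T_J/T_K = λ_K/λ_J = 1290/1680 = 0.7679.
L_J/L_K = (R_J/R_K)²(T_J/T_K)⁴ = (25.0)²(0.7679)⁴ = 217.3.
F_J/F_K = (L_J/L_K)/(d_J/d_K)² = 217.3/(14.0)² = 1.109.

1.11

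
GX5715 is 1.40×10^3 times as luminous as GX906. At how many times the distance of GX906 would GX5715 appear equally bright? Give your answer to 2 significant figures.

37

Equal flux requires L_GX5715/d_GX5715² = L_GX906/d_GX906², so d_GX5715/d_GX906 = √(L_GX5715/L_GX906)
= √(1.40×10^3) = 37.42.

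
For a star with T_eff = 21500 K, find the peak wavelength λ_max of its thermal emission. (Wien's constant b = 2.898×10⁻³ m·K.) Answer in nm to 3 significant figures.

λ_max = b/T = 2.898×10⁻³ / 21500 = 1.35×10^-7 m = 134.8 nm.

135 nm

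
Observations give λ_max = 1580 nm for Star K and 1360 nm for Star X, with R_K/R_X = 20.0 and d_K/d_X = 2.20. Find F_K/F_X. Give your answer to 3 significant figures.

45.4

Wien's law: T_K/T_X = λ_X/λ_K = 1360/1580 = 0.8608.
L_K/L_X = (R_K/R_X)²(T_K/T_X)⁴ = (20.0)²(0.8608)⁴ = 219.6.
F_K/F_X = (L_K/L_X)/(d_K/d_X)² = 219.6/(2.20)² = 45.37.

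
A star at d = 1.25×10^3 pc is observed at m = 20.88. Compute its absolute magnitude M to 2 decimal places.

10.40

M = m − 5 log₁₀(d/10 pc) = 20.88 − 5 log₁₀(1.25×10^3/10)
  = 20.88 − 5 × 2.097 = 20.88 − 10.48 = 10.40.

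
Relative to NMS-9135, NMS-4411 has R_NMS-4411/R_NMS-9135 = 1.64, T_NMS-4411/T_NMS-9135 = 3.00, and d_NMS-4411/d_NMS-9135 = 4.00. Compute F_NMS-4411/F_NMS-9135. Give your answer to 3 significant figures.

L_NMS-4411/L_NMS-9135 = (R_NMS-4411/R_NMS-9135)²(T_NMS-4411/T_NMS-9135)⁴ = (1.64)² × (3.00)⁴ = 217.9.
F_NMS-4411/F_NMS-9135 = (L_NMS-4411/L_NMS-9135)/(d_NMS-4411/d_NMS-9135)² = 217.9 / (4.00)² = 13.62.

13.6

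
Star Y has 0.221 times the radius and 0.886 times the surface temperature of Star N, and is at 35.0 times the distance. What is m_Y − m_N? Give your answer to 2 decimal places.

11.52

L_Y/L_N = (0.221)²(0.886)⁴ = 0.03010.
F_Y/F_N = (L_Y/L_N)/(d_Y/d_N)² = 0.03010/1225 = 2.457×10^-5.
m_Y − m_N = −2.5 log₁₀(2.457×10^-5) = 11.52.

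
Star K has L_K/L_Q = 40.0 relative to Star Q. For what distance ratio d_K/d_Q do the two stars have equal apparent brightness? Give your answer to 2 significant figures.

Equal flux requires L_K/d_K² = L_Q/d_Q², so d_K/d_Q = √(L_K/L_Q)
= √(40.0) = 6.325.

6.3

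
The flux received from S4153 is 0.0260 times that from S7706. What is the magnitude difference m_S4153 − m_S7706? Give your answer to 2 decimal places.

3.96

m_S4153 − m_S7706 = −2.5 log₁₀(F_S4153/F_S7706) = −2.5 log₁₀(0.0260) = −2.5 × (-1.585) = 3.963.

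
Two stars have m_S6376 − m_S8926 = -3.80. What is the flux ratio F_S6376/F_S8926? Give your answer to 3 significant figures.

F_S6376/F_S8926 = 10^(−(m_S6376 − m_S8926)/2.5) = 10^(3.80/2.5) = 10^1.520 = 33.11.

33.1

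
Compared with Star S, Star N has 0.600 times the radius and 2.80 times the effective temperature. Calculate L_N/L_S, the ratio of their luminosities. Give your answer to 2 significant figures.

22

From the Stefan–Boltzmann law, L ∝ R²T⁴, so
L_N/L_S = (R_N/R_S)² (T_N/T_S)⁴ = (0.600)² × (2.80)⁴ = 0.3600 × 61.47 = 22.13.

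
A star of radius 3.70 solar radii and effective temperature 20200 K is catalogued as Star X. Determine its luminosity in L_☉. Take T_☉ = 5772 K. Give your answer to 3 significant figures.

L/L_☉ = (R/R_☉)² (T/T_☉)⁴ = (3.70)² × (20200/5772)⁴
       = 13.69 × (3.500)⁴ = 13.69 × 150.0 = 2054.

2.05×10^3 L_☉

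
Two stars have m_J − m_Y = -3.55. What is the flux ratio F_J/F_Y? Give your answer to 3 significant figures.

26.3

F_J/F_Y = 10^(−(m_J − m_Y)/2.5) = 10^(3.55/2.5) = 10^1.420 = 26.30.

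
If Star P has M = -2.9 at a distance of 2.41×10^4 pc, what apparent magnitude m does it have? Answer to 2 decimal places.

m = M + 5 log₁₀(d/10 pc) = -2.9 + 5 log₁₀(2.41×10^4/10)
  = -2.9 + 5 × 3.382 = -2.9 + 16.91 = 14.01.

14.01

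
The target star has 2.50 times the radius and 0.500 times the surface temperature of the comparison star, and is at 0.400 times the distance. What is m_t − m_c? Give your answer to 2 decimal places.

L_t/L_c = (2.50)²(0.500)⁴ = 0.3906.
F_t/F_c = (L_t/L_c)/(d_t/d_c)² = 0.3906/0.1600 = 2.441.
m_t − m_c = −2.5 log₁₀(2.441) = -0.97.

-0.97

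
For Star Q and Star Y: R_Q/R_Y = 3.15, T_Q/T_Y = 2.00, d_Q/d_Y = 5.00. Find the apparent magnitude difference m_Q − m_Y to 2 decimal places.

L_Q/L_Y = (3.15)²(2.00)⁴ = 158.8.
F_Q/F_Y = (L_Q/L_Y)/(d_Q/d_Y)² = 158.8/25.00 = 6.350.
m_Q − m_Y = −2.5 log₁₀(6.350) = -2.01.

-2.01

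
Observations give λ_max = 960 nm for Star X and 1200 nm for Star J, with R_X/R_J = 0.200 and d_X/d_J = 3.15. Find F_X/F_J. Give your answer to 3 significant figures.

Wien's law: T_X/T_J = λ_J/λ_X = 1200/960 = 1.250.
L_X/L_J = (R_X/R_J)²(T_X/T_J)⁴ = (0.200)²(1.250)⁴ = 0.09766.
F_X/F_J = (L_X/L_J)/(d_X/d_J)² = 0.09766/(3.15)² = 0.009842.

0.00984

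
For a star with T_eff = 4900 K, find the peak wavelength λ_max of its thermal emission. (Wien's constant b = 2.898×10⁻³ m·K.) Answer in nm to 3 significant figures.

λ_max = b/T = 2.898×10⁻³ / 4900 = 5.91×10^-7 m = 591.4 nm.

591 nm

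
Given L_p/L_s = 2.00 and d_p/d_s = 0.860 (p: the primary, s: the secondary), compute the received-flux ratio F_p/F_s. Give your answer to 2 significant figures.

2.7

F = L/(4πd²), so F_p/F_s = (L_p/L_s) / (d_p/d_s)²
= 2.00 / (0.860)² = 2.00 / 0.7396 = 2.704.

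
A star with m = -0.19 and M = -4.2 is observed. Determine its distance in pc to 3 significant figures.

63.4 pc

m − M = 5 log₁₀(d/10 pc)
-0.19 − (-4.2) = 4.01 = 5 log₁₀(d/10)
d = 10 × 10^(4.01/5) = 10 × 10^0.802 = 63.39 pc.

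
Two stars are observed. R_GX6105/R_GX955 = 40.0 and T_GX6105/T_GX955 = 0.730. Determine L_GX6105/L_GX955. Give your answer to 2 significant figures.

From the Stefan–Boltzmann law, L ∝ R²T⁴, so
L_GX6105/L_GX955 = (R_GX6105/R_GX955)² (T_GX6105/T_GX955)⁴ = (40.0)² × (0.730)⁴ = 1600 × 0.2840 = 454.4.

4.5×10^2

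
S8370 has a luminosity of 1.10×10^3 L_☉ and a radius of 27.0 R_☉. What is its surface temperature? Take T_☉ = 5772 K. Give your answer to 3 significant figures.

6.40×10^3 K

T/T_☉ = (L/L_☉)^(1/4) / (R/R_☉)^(1/2)
T = 5772 × (1.10×10^3)^(1/4) / √(27.0) = 5772 × 5.759 / 5.196 = 6397 K.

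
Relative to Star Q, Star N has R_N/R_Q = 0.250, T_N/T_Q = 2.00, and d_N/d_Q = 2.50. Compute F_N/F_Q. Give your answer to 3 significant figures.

0.160

L_N/L_Q = (R_N/R_Q)²(T_N/T_Q)⁴ = (0.250)² × (2.00)⁴ = 1.000.
F_N/F_Q = (L_N/L_Q)/(d_N/d_Q)² = 1.000 / (2.50)² = 0.1600.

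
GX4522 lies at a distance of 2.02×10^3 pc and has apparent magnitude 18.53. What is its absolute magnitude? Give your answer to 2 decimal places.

7.00

M = m − 5 log₁₀(d/10 pc) = 18.53 − 5 log₁₀(2.02×10^3/10)
  = 18.53 − 5 × 2.305 = 18.53 − 11.53 = 7.00.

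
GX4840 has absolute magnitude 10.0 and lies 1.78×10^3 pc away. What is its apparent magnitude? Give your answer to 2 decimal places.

21.25

m = M + 5 log₁₀(d/10 pc) = 10.0 + 5 log₁₀(1.78×10^3/10)
  = 10.0 + 5 × 2.250 = 10.0 + 11.25 = 21.25.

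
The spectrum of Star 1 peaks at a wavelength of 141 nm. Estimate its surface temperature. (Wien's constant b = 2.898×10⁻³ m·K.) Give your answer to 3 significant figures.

T = b/λ_max = 2.898×10⁻³ / (141×10⁻⁹) = 2.055×10^4 K.

2.06×10^4 K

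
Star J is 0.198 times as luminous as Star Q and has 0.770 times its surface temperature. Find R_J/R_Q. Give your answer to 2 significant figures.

L ∝ R²T⁴ gives R ∝ √L / T², so
R_J/R_Q = √(0.198) / (0.770)² = 0.4450 / 0.5929 = 0.7505.

0.75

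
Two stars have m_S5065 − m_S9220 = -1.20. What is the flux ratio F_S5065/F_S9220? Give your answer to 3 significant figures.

3.02

F_S5065/F_S9220 = 10^(−(m_S5065 − m_S9220)/2.5) = 10^(1.20/2.5) = 10^0.480 = 3.020.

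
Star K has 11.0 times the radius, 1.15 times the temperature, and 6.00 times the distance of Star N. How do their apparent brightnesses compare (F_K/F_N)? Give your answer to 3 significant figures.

L_K/L_N = (R_K/R_N)²(T_K/T_N)⁴ = (11.0)² × (1.15)⁴ = 211.6.
F_K/F_N = (L_K/L_N)/(d_K/d_N)² = 211.6 / (6.00)² = 5.879.

5.88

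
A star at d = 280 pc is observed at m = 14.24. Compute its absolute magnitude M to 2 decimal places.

M = m − 5 log₁₀(d/10 pc) = 14.24 − 5 log₁₀(280/10)
  = 14.24 − 5 × 1.447 = 14.24 − 7.24 = 7.00.

7.00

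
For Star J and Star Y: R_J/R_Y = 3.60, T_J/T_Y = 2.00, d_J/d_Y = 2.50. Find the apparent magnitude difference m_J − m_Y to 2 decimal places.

L_J/L_Y = (3.60)²(2.00)⁴ = 207.4.
F_J/F_Y = (L_J/L_Y)/(d_J/d_Y)² = 207.4/6.250 = 33.18.
m_J − m_Y = −2.5 log₁₀(33.18) = -3.80.

-3.80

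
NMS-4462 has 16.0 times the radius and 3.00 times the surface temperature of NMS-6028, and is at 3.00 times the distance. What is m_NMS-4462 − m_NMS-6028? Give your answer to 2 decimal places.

L_NMS-4462/L_NMS-6028 = (16.0)²(3.00)⁴ = 2.074×10^4.
F_NMS-4462/F_NMS-6028 = (L_NMS-4462/L_NMS-6028)/(d_NMS-4462/d_NMS-6028)² = 2.074×10^4/9.000 = 2304.
m_NMS-4462 − m_NMS-6028 = −2.5 log₁₀(2304) = -8.41.

-8.41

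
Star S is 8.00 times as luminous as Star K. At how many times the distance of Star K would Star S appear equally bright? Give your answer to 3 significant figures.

Equal flux requires L_S/d_S² = L_K/d_K², so d_S/d_K = √(L_S/L_K)
= √(8.00) = 2.828.

2.83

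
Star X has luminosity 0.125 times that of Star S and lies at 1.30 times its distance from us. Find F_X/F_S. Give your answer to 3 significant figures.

F = L/(4πd²), so F_X/F_S = (L_X/L_S) / (d_X/d_S)²
= 0.125 / (1.30)² = 0.125 / 1.690 = 0.07396.

0.0740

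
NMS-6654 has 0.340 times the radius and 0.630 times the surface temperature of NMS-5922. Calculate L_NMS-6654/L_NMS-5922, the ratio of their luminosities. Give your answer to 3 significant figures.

0.0182

From the Stefan–Boltzmann law, L ∝ R²T⁴, so
L_NMS-6654/L_NMS-5922 = (R_NMS-6654/R_NMS-5922)² (T_NMS-6654/T_NMS-5922)⁴ = (0.340)² × (0.630)⁴ = 0.1156 × 0.1575 = 0.01821.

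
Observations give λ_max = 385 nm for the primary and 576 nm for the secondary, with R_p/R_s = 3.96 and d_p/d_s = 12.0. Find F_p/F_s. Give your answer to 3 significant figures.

0.546

Wien's law: T_p/T_s = λ_s/λ_p = 576/385 = 1.496.
L_p/L_s = (R_p/R_s)²(T_p/T_s)⁴ = (3.96)²(1.496)⁴ = 78.57.
F_p/F_s = (L_p/L_s)/(d_p/d_s)² = 78.57/(12.0)² = 0.5456.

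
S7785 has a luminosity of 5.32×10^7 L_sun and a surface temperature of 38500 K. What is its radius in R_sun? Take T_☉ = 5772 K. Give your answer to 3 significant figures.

R/R_☉ = √(L/L_☉) / (T/T_☉)² = √(5.32×10^7) / (6.670)²
       = 7294 / 44.49 = 163.9.

164 R_sun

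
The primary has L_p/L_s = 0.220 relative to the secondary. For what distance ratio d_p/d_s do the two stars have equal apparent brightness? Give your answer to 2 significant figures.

Equal flux requires L_p/d_p² = L_s/d_s², so d_p/d_s = √(L_p/L_s)
= √(0.220) = 0.4690.

0.47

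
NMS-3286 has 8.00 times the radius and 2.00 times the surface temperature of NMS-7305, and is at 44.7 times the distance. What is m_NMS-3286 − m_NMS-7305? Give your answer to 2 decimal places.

0.73

L_NMS-3286/L_NMS-7305 = (8.00)²(2.00)⁴ = 1024.
F_NMS-3286/F_NMS-7305 = (L_NMS-3286/L_NMS-7305)/(d_NMS-3286/d_NMS-7305)² = 1024/1998 = 0.5125.
m_NMS-3286 − m_NMS-7305 = −2.5 log₁₀(0.5125) = 0.73.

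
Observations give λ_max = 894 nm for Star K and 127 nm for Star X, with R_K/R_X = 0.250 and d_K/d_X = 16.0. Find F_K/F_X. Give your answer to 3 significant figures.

Wien's law: T_K/T_X = λ_X/λ_K = 127/894 = 0.1421.
L_K/L_X = (R_K/R_X)²(T_K/T_X)⁴ = (0.250)²(0.1421)⁴ = 2.545×10^-5.
F_K/F_X = (L_K/L_X)/(d_K/d_X)² = 2.545×10^-5/(16.0)² = 9.943×10^-8.

9.94×10^-8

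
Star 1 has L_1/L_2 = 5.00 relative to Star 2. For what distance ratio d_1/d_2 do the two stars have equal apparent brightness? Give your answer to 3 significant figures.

2.24

Equal flux requires L_1/d_1² = L_2/d_2², so d_1/d_2 = √(L_1/L_2)
= √(5.00) = 2.236.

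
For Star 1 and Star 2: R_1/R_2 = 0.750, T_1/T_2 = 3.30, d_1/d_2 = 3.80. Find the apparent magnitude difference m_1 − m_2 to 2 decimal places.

L_1/L_2 = (0.750)²(3.30)⁴ = 66.71.
F_1/F_2 = (L_1/L_2)/(d_1/d_2)² = 66.71/14.44 = 4.620.
m_1 − m_2 = −2.5 log₁₀(4.620) = -1.66.

-1.66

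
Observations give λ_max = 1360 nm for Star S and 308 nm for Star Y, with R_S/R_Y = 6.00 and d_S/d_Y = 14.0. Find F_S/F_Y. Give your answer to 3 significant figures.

4.83×10^-4

Wien's law: T_S/T_Y = λ_Y/λ_S = 308/1360 = 0.2265.
L_S/L_Y = (R_S/R_Y)²(T_S/T_Y)⁴ = (6.00)²(0.2265)⁴ = 0.09470.
F_S/F_Y = (L_S/L_Y)/(d_S/d_Y)² = 0.09470/(14.0)² = 4.832×10^-4.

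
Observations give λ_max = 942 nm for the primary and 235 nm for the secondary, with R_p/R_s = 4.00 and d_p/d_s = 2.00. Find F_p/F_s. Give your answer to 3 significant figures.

0.0155

Wien's law: T_p/T_s = λ_s/λ_p = 235/942 = 0.2495.
L_p/L_s = (R_p/R_s)²(T_p/T_s)⁴ = (4.00)²(0.2495)⁴ = 0.06197.
F_p/F_s = (L_p/L_s)/(d_p/d_s)² = 0.06197/(2.00)² = 0.01549.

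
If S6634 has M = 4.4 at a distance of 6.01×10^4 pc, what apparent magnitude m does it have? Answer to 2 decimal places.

23.29

m = M + 5 log₁₀(d/10 pc) = 4.4 + 5 log₁₀(6.01×10^4/10)
  = 4.4 + 5 × 3.779 = 4.4 + 18.89 = 23.29.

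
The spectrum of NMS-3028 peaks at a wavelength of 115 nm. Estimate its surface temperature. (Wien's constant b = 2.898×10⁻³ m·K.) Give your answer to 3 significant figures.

T = b/λ_max = 2.898×10⁻³ / (115×10⁻⁹) = 2.520×10^4 K.

2.52×10^4 K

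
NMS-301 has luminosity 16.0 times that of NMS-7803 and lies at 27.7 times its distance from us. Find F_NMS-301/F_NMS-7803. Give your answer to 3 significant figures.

0.0209

F = L/(4πd²), so F_NMS-301/F_NMS-7803 = (L_NMS-301/L_NMS-7803) / (d_NMS-301/d_NMS-7803)²
= 16.0 / (27.7)² = 16.0 / 767.3 = 0.02085.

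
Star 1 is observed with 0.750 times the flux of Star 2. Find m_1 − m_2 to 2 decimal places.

m_1 − m_2 = −2.5 log₁₀(F_1/F_2) = −2.5 log₁₀(0.750) = −2.5 × (-0.125) = 0.312.

0.31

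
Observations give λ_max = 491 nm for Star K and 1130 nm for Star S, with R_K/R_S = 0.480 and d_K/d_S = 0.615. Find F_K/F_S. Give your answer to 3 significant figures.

17.1

Wien's law: T_K/T_S = λ_S/λ_K = 1130/491 = 2.301.
L_K/L_S = (R_K/R_S)²(T_K/T_S)⁴ = (0.480)²(2.301)⁴ = 6.464.
F_K/F_S = (L_K/L_S)/(d_K/d_S)² = 6.464/(0.615)² = 17.09.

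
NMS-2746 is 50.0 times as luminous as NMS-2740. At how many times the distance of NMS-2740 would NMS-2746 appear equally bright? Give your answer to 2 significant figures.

Equal flux requires L_NMS-2746/d_NMS-2746² = L_NMS-2740/d_NMS-2740², so d_NMS-2746/d_NMS-2740 = √(L_NMS-2746/L_NMS-2740)
= √(50.0) = 7.071.

7.1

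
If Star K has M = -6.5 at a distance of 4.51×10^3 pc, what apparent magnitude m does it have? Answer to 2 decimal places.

6.77

m = M + 5 log₁₀(d/10 pc) = -6.5 + 5 log₁₀(4.51×10^3/10)
  = -6.5 + 5 × 2.654 = -6.5 + 13.27 = 6.77.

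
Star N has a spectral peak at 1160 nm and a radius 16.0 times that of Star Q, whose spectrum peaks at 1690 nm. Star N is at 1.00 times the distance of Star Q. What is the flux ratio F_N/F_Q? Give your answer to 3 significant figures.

1.15×10^3

Wien's law: T_N/T_Q = λ_Q/λ_N = 1690/1160 = 1.457.
L_N/L_Q = (R_N/R_Q)²(T_N/T_Q)⁴ = (16.0)²(1.457)⁴ = 1153.
F_N/F_Q = (L_N/L_Q)/(d_N/d_Q)² = 1153/(1.00)² = 1153.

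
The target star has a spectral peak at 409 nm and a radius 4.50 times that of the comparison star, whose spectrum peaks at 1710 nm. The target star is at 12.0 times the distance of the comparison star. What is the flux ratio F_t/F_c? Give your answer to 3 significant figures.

43.0

Wien's law: T_t/T_c = λ_c/λ_t = 1710/409 = 4.181.
L_t/L_c = (R_t/R_c)²(T_t/T_c)⁴ = (4.50)²(4.181)⁴ = 6188.
F_t/F_c = (L_t/L_c)/(d_t/d_c)² = 6188/(12.0)² = 42.97.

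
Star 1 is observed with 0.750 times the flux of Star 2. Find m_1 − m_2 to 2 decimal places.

m_1 − m_2 = −2.5 log₁₀(F_1/F_2) = −2.5 log₁₀(0.750) = −2.5 × (-0.125) = 0.312.

0.31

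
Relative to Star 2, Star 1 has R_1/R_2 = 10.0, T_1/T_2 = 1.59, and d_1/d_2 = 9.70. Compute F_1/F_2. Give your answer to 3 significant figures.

L_1/L_2 = (R_1/R_2)²(T_1/T_2)⁴ = (10.0)² × (1.59)⁴ = 639.1.
F_1/F_2 = (L_1/L_2)/(d_1/d_2)² = 639.1 / (9.70)² = 6.793.

6.79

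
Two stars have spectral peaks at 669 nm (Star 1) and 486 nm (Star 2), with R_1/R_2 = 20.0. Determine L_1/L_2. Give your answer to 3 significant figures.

Wien's law gives T ∝ 1/λ_max, so T_1/T_2 = λ_2/λ_1 = 486/669 = 0.7265.
Then L ∝ R²T⁴ gives L_1/L_2 = (20.0)² × (0.7265)⁴ = 400.0 × 0.2785 = 111.4.

111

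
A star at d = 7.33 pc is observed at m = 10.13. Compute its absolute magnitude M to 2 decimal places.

10.80

M = m − 5 log₁₀(d/10 pc) = 10.13 − 5 log₁₀(7.33/10)
  = 10.13 − 5 × -0.135 = 10.13 − -0.67 = 10.80.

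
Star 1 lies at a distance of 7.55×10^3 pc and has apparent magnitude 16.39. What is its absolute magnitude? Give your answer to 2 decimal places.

2.00

M = m − 5 log₁₀(d/10 pc) = 16.39 − 5 log₁₀(7.55×10^3/10)
  = 16.39 − 5 × 2.878 = 16.39 − 14.39 = 2.00.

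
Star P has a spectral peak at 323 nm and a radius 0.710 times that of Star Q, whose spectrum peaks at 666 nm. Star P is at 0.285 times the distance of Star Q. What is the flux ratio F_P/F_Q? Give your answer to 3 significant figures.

112

Wien's law: T_P/T_Q = λ_Q/λ_P = 666/323 = 2.062.
L_P/L_Q = (R_P/R_Q)²(T_P/T_Q)⁴ = (0.710)²(2.062)⁴ = 9.112.
F_P/F_Q = (L_P/L_Q)/(d_P/d_Q)² = 9.112/(0.285)² = 112.2.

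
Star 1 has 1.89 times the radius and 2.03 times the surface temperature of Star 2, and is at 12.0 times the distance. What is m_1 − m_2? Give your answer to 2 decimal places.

0.94

L_1/L_2 = (1.89)²(2.03)⁴ = 60.66.
F_1/F_2 = (L_1/L_2)/(d_1/d_2)² = 60.66/144.0 = 0.4213.
m_1 − m_2 = −2.5 log₁₀(0.4213) = 0.94.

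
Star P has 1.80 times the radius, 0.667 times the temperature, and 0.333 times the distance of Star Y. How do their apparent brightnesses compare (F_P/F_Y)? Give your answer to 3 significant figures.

5.78

L_P/L_Y = (R_P/R_Y)²(T_P/T_Y)⁴ = (1.80)² × (0.667)⁴ = 0.6413.
F_P/F_Y = (L_P/L_Y)/(d_P/d_Y)² = 0.6413 / (0.333)² = 5.783.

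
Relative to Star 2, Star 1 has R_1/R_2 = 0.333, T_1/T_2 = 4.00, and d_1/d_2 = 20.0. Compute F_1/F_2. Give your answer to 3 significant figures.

0.0710

L_1/L_2 = (R_1/R_2)²(T_1/T_2)⁴ = (0.333)² × (4.00)⁴ = 28.39.
F_1/F_2 = (L_1/L_2)/(d_1/d_2)² = 28.39 / (20.0)² = 0.07097.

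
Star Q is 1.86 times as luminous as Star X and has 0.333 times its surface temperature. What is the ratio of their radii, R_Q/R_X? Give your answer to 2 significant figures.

12

L ∝ R²T⁴ gives R ∝ √L / T², so
R_Q/R_X = √(1.86) / (0.333)² = 1.364 / 0.1109 = 12.30.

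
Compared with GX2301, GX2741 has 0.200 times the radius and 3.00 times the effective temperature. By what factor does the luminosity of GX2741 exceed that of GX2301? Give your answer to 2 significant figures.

From the Stefan–Boltzmann law, L ∝ R²T⁴, so
L_GX2741/L_GX2301 = (R_GX2741/R_GX2301)² (T_GX2741/T_GX2301)⁴ = (0.200)² × (3.00)⁴ = 0.04000 × 81.00 = 3.240.

3.2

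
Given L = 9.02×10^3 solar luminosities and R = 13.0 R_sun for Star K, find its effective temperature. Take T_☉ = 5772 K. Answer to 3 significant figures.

1.56×10^4 K

T/T_☉ = (L/L_☉)^(1/4) / (R/R_☉)^(1/2)
T = 5772 × (9.02×10^3)^(1/4) / √(13.0) = 5772 × 9.745 / 3.606 = 1.560×10^4 K.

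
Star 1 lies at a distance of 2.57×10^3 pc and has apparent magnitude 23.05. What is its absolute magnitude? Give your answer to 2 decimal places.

M = m − 5 log₁₀(d/10 pc) = 23.05 − 5 log₁₀(2.57×10^3/10)
  = 23.05 − 5 × 2.410 = 23.05 − 12.05 = 11.00.

11.00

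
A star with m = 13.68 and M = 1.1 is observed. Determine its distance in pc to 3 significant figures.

3.28×10^3 pc

m − M = 5 log₁₀(d/10 pc)
13.68 − (1.1) = 12.58 = 5 log₁₀(d/10)
d = 10 × 10^(12.58/5) = 10 × 10^2.516 = 3281 pc.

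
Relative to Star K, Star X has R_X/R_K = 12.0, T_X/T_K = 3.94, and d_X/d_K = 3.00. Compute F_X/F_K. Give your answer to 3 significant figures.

3.86×10^3

L_X/L_K = (R_X/R_K)²(T_X/T_K)⁴ = (12.0)² × (3.94)⁴ = 3.470×10^4.
F_X/F_K = (L_X/L_K)/(d_X/d_K)² = 3.470×10^4 / (3.00)² = 3856.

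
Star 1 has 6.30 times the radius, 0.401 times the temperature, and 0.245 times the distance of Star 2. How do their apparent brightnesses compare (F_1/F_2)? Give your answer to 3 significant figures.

17.1

L_1/L_2 = (R_1/R_2)²(T_1/T_2)⁴ = (6.30)² × (0.401)⁴ = 1.026.
F_1/F_2 = (L_1/L_2)/(d_1/d_2)² = 1.026 / (0.245)² = 17.10.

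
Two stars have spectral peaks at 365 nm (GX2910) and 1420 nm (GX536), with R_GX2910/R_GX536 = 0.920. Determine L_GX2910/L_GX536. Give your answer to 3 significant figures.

194

Wien's law gives T ∝ 1/λ_max, so T_GX2910/T_GX536 = λ_GX536/λ_GX2910 = 1420/365 = 3.890.
Then L ∝ R²T⁴ gives L_GX2910/L_GX536 = (0.920)² × (3.890)⁴ = 0.8464 × 229.1 = 193.9.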